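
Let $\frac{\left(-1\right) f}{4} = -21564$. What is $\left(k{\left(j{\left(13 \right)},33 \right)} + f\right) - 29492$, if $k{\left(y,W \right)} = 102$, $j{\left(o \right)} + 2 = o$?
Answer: $56866$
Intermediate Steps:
$f = 86256$ ($f = \left(-4\right) \left(-21564\right) = 86256$)
$j{\left(o \right)} = -2 + o$
$\left(k{\left(j{\left(13 \right)},33 \right)} + f\right) - 29492 = \left(102 + 86256\right) - 29492 = 86358 - 29492 = 56866$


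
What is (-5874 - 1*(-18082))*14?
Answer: 170912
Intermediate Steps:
(-5874 - 1*(-18082))*14 = (-5874 + 18082)*14 = 12208*14 = 170912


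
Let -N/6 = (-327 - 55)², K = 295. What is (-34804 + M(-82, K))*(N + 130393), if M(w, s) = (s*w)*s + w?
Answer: 5343430131336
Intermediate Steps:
M(w, s) = w + w*s² (M(w, s) = w*s² + w = w + w*s²)
N = -875544 (N = -6*(-327 - 55)² = -6*(-382)² = -6*145924 = -875544)
(-34804 + M(-82, K))*(N + 130393) = (-34804 - 82*(1 + 295²))*(-875544 + 130393) = (-34804 - 82*(1 + 87025))*(-745151) = (-34804 - 82*87026)*(-745151) = (-34804 - 7136132)*(-745151) = -7170936*(-745151) = 5343430131336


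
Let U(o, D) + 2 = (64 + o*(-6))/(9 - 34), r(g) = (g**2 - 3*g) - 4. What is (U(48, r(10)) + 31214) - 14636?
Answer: 414624/25 ≈ 16585.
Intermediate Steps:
r(g) = -4 + g**2 - 3*g
U(o, D) = -114/25 + 6*o/25 (U(o, D) = -2 + (64 + o*(-6))/(9 - 34) = -2 + (64 - 6*o)/(-25) = -2 + (64 - 6*o)*(-1/25) = -2 + (-64/25 + 6*o/25) = -114/25 + 6*o/25)
(U(48, r(10)) + 31214) - 14636 = ((-114/25 + (6/25)*48) + 31214) - 14636 = ((-114/25 + 288/25) + 31214) - 14636 = (174/25 + 31214) - 14636 = 780524/25 - 14636 = 414624/25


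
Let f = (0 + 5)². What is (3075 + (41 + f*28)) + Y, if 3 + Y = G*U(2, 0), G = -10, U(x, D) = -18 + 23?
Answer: 3763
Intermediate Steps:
U(x, D) = 5
f = 25 (f = 5² = 25)
Y = -53 (Y = -3 - 10*5 = -3 - 50 = -53)
(3075 + (41 + f*28)) + Y = (3075 + (41 + 25*28)) - 53 = (3075 + (41 + 700)) - 53 = (3075 + 741) - 53 = 3816 - 53 = 3763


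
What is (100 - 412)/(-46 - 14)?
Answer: 26/5 ≈ 5.2000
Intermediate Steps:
(100 - 412)/(-46 - 14) = -312/(-60) = -312*(-1/60) = 26/5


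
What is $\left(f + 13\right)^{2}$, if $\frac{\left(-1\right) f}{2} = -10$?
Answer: $1089$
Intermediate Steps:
$f = 20$ ($f = \left(-2\right) \left(-10\right) = 20$)
$\left(f + 13\right)^{2} = \left(20 + 13\right)^{2} = 33^{2} = 1089$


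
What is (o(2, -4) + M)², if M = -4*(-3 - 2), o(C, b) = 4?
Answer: 576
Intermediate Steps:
M = 20 (M = -4*(-5) = 20)
(o(2, -4) + M)² = (4 + 20)² = 24² = 576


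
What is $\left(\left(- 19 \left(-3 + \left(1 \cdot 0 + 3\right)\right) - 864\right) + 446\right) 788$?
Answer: $-329384$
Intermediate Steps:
$\left(\left(- 19 \left(-3 + \left(1 \cdot 0 + 3\right)\right) - 864\right) + 446\right) 788 = \left(\left(- 19 \left(-3 + \left(0 + 3\right)\right) - 864\right) + 446\right) 788 = \left(\left(- 19 \left(-3 + 3\right) - 864\right) + 446\right) 788 = \left(\left(\left(-19\right) 0 - 864\right) + 446\right) 788 = \left(\left(0 - 864\right) + 446\right) 788 = \left(-864 + 446\right) 788 = \left(-418\right) 788 = -329384$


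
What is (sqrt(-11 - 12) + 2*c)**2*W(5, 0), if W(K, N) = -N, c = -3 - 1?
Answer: 0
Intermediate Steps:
c = -4
(sqrt(-11 - 12) + 2*c)**2*W(5, 0) = (sqrt(-11 - 12) + 2*(-4))**2*(-1*0) = (sqrt(-23) - 8)**2*0 = (I*sqrt(23) - 8)**2*0 = (-8 + I*sqrt(23))**2*0 = 0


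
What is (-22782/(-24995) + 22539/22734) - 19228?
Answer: -3641655621649/189412110 ≈ -19226.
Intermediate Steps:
(-22782/(-24995) + 22539/22734) - 19228 = (-22782*(-1/24995) + 22539*(1/22734)) - 19228 = (22782/24995 + 7513/7578) - 19228 = 360429431/189412110 - 19228 = -3641655621649/189412110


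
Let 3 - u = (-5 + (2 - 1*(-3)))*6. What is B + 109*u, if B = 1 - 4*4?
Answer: 312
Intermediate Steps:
u = 3 (u = 3 - (-5 + (2 - 1*(-3)))*6 = 3 - (-5 + (2 + 3))*6 = 3 - (-5 + 5)*6 = 3 - 0*6 = 3 - 1*0 = 3 + 0 = 3)
B = -15 (B = 1 - 16 = -15)
B + 109*u = -15 + 109*3 = -15 + 327 = 312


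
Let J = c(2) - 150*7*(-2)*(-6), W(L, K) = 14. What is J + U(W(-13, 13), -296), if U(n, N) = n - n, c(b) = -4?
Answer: -12604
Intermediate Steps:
U(n, N) = 0
J = -12604 (J = -4 - 150*7*(-2)*(-6) = -4 - (-2100)*(-6) = -4 - 150*84 = -4 - 12600 = -12604)
J + U(W(-13, 13), -296) = -12604 + 0 = -12604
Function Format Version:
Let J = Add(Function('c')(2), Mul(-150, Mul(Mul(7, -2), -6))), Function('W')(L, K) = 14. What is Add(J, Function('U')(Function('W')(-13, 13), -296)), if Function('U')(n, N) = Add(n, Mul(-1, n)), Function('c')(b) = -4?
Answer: -12604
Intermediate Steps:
Function('U')(n, N) = 0
J = -12604 (J = Add(-4, Mul(-150, Mul(Mul(7, -2), -6))) = Add(-4, Mul(-150, Mul(-14, -6))) = Add(-4, Mul(-150, 84)) = Add(-4, -12600) = -12604)
Add(J, Function('U')(Function('W')(-13, 13), -296)) = Add(-12604, 0) = -12604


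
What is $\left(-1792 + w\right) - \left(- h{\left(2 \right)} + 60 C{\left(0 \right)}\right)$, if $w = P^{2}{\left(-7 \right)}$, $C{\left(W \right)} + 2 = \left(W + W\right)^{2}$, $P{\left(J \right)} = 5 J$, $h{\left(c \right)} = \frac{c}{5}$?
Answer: $- \frac{2233}{5} \approx -446.6$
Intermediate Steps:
$h{\left(c \right)} = \frac{c}{5}$ ($h{\left(c \right)} = c \frac{1}{5} = \frac{c}{5}$)
$C{\left(W \right)} = -2 + 4 W^{2}$ ($C{\left(W \right)} = -2 + \left(W + W\right)^{2} = -2 + \left(2 W\right)^{2} = -2 + 4 W^{2}$)
$w = 1225$ ($w = \left(5 \left(-7\right)\right)^{2} = \left(-35\right)^{2} = 1225$)
$\left(-1792 + w\right) - \left(- h{\left(2 \right)} + 60 C{\left(0 \right)}\right) = \left(-1792 + 1225\right) - \left(- \frac{2}{5} + 60 \left(-2 + 4 \cdot 0^{2}\right)\right) = -567 - \left(- \frac{2}{5} + 60 \left(-2 + 4 \cdot 0\right)\right) = -567 - \left(- \frac{2}{5} + 60 \left(-2 + 0\right)\right) = -567 + \left(\left(-60\right) \left(-2\right) + \frac{2}{5}\right) = -567 + \left(120 + \frac{2}{5}\right) = -567 + \frac{602}{5} = - \frac{2233}{5}$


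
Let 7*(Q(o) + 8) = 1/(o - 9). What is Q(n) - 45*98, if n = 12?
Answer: -92777/21 ≈ -4418.0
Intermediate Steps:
Q(o) = -8 + 1/(7*(-9 + o)) (Q(o) = -8 + 1/(7*(o - 9)) = -8 + 1/(7*(-9 + o)))
Q(n) - 45*98 = (505 - 56*12)/(7*(-9 + 12)) - 45*98 = (⅐)*(505 - 672)/3 - 4410 = (⅐)*(⅓)*(-167) - 4410 = -167/21 - 4410 = -92777/21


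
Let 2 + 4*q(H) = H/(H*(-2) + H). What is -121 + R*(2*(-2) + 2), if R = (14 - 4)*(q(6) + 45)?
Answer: -1006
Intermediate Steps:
q(H) = -¾ (q(H) = -½ + (H/(H*(-2) + H))/4 = -½ + (H/(-2*H + H))/4 = -½ + (H/((-H)))/4 = -½ + (H*(-1/H))/4 = -½ + (¼)*(-1) = -½ - ¼ = -¾)
R = 885/2 (R = (14 - 4)*(-¾ + 45) = 10*(177/4) = 885/2 ≈ 442.50)
-121 + R*(2*(-2) + 2) = -121 + 885*(2*(-2) + 2)/2 = -121 + 885*(-4 + 2)/2 = -121 + (885/2)*(-2) = -121 - 885 = -1006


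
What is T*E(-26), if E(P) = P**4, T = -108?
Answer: -49353408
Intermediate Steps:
T*E(-26) = -108*(-26)**4 = -108*456976 = -49353408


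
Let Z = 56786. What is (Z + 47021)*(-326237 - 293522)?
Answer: -64335322513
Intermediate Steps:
(Z + 47021)*(-326237 - 293522) = (56786 + 47021)*(-326237 - 293522) = 103807*(-619759) = -64335322513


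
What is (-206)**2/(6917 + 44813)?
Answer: 21218/25865 ≈ 0.82034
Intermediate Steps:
(-206)**2/(6917 + 44813) = 42436/51730 = 42436*(1/51730) = 21218/25865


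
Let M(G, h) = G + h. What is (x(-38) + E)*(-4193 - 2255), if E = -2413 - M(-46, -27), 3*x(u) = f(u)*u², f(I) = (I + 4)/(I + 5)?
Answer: 1177172672/99 ≈ 1.1891e+7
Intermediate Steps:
f(I) = (4 + I)/(5 + I)
x(u) = u²*(4 + u)/(3*(5 + u)) (x(u) = (((4 + u)/(5 + u))*u²)/3 = (u²*(4 + u)/(5 + u))/3 = u²*(4 + u)/(3*(5 + u)))
E = -2340 (E = -2413 - (-46 - 27) = -2413 - 1*(-73) = -2413 + 73 = -2340)
(x(-38) + E)*(-4193 - 2255) = ((⅓)*(-38)²*(4 - 38)/(5 - 38) - 2340)*(-4193 - 2255) = ((⅓)*1444*(-34)/(-33) - 2340)*(-6448) = ((⅓)*1444*(-1/33)*(-34) - 2340)*(-6448) = (49096/99 - 2340)*(-6448) = -182564/99*(-6448) = 1177172672/99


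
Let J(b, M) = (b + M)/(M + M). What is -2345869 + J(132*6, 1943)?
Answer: -9116044199/3886 ≈ -2.3459e+6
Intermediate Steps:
J(b, M) = (M + b)/(2*M) (J(b, M) = (M + b)/((2*M)) = (M + b)*(1/(2*M)) = (M + b)/(2*M))
-2345869 + J(132*6, 1943) = -2345869 + (½)*(1943 + 132*6)/1943 = -2345869 + (½)*(1/1943)*(1943 + 792) = -2345869 + (½)*(1/1943)*2735 = -2345869 + 2735/3886 = -9116044199/3886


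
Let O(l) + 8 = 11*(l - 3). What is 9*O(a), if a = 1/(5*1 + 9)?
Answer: -5067/14 ≈ -361.93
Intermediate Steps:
a = 1/14 (a = 1/(5 + 9) = 1/14 ≈ 0.071429)
O(l) = -41 + 11*l (O(l) = -8 + 11*(l - 3) = -8 + 11*(-3 + l) = -8 + (-33 + 11*l) = -41 + 11*l)
9*O(a) = 9*(-41 + 11*(1/14)) = 9*(-41 + 11/14) = 9*(-563/14) = -5067/14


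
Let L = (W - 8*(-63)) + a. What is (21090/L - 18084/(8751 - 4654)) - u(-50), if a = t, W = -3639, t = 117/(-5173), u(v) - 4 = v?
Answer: 386020600521/11073830464 ≈ 34.859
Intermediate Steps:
u(v) = 4 + v
t = -117/5173 (t = 117*(-1/5173) = -117/5173 ≈ -0.022617)
a = -117/5173 ≈ -0.022617
L = -16217472/5173 (L = (-3639 - 8*(-63)) - 117/5173 = (-3639 + 504) - 117/5173 = -3135 - 117/5173 = -16217472/5173 ≈ -3135.0)
(21090/L - 18084/(8751 - 4654)) - u(-50) = (21090/(-16217472/5173) - 18084/(8751 - 4654)) - (4 - 50) = (21090*(-5173/16217472) - 18084/4097) - 1*(-46) = (-18183095/2702912 - 18084*1/4097) + 46 = (-18183095/2702912 - 18084/4097) + 46 = -123375600823/11073830464 + 46 = 386020600521/11073830464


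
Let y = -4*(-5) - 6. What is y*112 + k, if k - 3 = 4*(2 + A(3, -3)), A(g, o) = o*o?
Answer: 1615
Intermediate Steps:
y = 14 (y = 20 - 6 = 14)
A(g, o) = o²
k = 47 (k = 3 + 4*(2 + (-3)²) = 3 + 4*(2 + 9) = 3 + 4*11 = 3 + 44 = 47)
y*112 + k = 14*112 + 47 = 1568 + 47 = 1615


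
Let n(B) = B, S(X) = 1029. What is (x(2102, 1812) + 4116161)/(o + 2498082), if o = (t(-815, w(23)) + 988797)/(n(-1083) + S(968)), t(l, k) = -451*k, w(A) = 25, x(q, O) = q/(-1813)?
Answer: 18317285487/11036135299 ≈ 1.6598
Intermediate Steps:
x(q, O) = -q/1813 (x(q, O) = q*(-1/1813) = -q/1813)
o = -488761/27 (o = (-451*25 + 988797)/(-1083 + 1029) = (-11275 + 988797)/(-54) = 977522*(-1/54) = -488761/27 ≈ -18102.)
(x(2102, 1812) + 4116161)/(o + 2498082) = (-1/1813*2102 + 4116161)/(-488761/27 + 2498082) = (-2102/1813 + 4116161)/(66959453/27) = (7462597791/1813)*(27/66959453) = 18317285487/11036135299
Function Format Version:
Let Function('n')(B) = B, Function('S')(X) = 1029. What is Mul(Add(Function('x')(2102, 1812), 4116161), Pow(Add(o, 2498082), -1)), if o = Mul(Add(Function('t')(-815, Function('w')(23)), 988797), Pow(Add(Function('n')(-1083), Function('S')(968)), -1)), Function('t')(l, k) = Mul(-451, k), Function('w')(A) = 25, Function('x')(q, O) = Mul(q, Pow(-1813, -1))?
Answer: Rational(18317285487, 11036135299) ≈ 1.6598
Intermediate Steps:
Function('x')(q, O) = Mul(Rational(-1, 1813), q) (Function('x')(q, O) = Mul(q, Rational(-1, 1813)) = Mul(Rational(-1, 1813), q))
o = Rational(-488761, 27) (o = Mul(Add(Mul(-451, 25), 988797), Pow(Add(-1083, 1029), -1)) = Mul(Add(-11275, 988797), Pow(-54, -1)) = Mul(977522, Rational(-1, 54)) = Rational(-488761, 27) ≈ -18102.)
Mul(Add(Function('x')(2102, 1812), 4116161), Pow(Add(o, 2498082), -1)) = Mul(Add(Mul(Rational(-1, 1813), 2102), 4116161), Pow(Add(Rational(-488761, 27), 2498082), -1)) = Mul(Add(Rational(-2102, 1813), 4116161), Pow(Rational(66959453, 27), -1)) = Mul(Rational(7462597791, 1813), Rational(27, 66959453)) = Rational(18317285487, 11036135299)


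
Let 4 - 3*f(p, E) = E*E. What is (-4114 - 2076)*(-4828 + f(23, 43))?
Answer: 33692170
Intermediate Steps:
f(p, E) = 4/3 - E**2/3 (f(p, E) = 4/3 - E*E/3 = 4/3 - E**2/3)
(-4114 - 2076)*(-4828 + f(23, 43)) = (-4114 - 2076)*(-4828 + (4/3 - 1/3*43**2)) = -6190*(-4828 + (4/3 - 1/3*1849)) = -6190*(-4828 + (4/3 - 1849/3)) = -6190*(-4828 - 615) = -6190*(-5443) = 33692170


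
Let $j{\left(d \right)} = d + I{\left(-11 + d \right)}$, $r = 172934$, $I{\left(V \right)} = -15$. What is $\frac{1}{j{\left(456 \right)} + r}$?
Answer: $\frac{1}{173375} \approx 5.7678 \cdot 10^{-6}$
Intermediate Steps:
$j{\left(d \right)} = -15 + d$ ($j{\left(d \right)} = d - 15 = -15 + d$)
$\frac{1}{j{\left(456 \right)} + r} = \frac{1}{\left(-15 + 456\right) + 172934} = \frac{1}{441 + 172934} = \frac{1}{173375}$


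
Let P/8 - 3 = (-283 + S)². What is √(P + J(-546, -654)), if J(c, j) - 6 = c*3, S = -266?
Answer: 40*√1506 ≈ 1552.3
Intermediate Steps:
J(c, j) = 6 + 3*c (J(c, j) = 6 + c*3 = 6 + 3*c)
P = 2411232 (P = 24 + 8*(-283 - 266)² = 24 + 8*(-549)² = 24 + 8*301401 = 24 + 2411208 = 2411232)
√(P + J(-546, -654)) = √(2411232 + (6 + 3*(-546))) = √(2411232 + (6 - 1638)) = √(2411232 - 1632) = √2409600 = 40*√1506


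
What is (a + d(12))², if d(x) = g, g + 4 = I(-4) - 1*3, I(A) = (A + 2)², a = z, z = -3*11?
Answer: 1296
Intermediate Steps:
z = -33
a = -33
I(A) = (2 + A)²
g = -3 (g = -4 + ((2 - 4)² - 1*3) = -4 + ((-2)² - 3) = -4 + (4 - 3) = -4 + 1 = -3)
d(x) = -3
(a + d(12))² = (-33 - 3)² = (-36)² = 1296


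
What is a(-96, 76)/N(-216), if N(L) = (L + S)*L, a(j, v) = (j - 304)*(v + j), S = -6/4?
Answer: 400/2349 ≈ 0.17029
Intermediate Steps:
S = -3/2 (S = -6*¼ = -3/2 ≈ -1.5000)
a(j, v) = (-304 + j)*(j + v)
N(L) = L*(-3/2 + L) (N(L) = (L - 3/2)*L = (-3/2 + L)*L = L*(-3/2 + L))
a(-96, 76)/N(-216) = ((-96)² - 304*(-96) - 304*76 - 96*76)/(((½)*(-216)*(-3 + 2*(-216)))) = (9216 + 29184 - 23104 - 7296)/(((½)*(-216)*(-3 - 432))) = 8000/(((½)*(-216)*(-435))) = 8000/46980 = 8000*(1/46980) = 400/2349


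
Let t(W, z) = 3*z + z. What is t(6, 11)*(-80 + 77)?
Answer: -132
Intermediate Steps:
t(W, z) = 4*z
t(6, 11)*(-80 + 77) = (4*11)*(-80 + 77) = 44*(-3) = -132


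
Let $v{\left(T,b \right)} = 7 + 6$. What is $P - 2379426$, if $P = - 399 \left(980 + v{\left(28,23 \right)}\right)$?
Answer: $-2775633$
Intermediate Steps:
$v{\left(T,b \right)} = 13$
$P = -396207$ ($P = - 399 \left(980 + 13\right) = \left(-399\right) 993 = -396207$)
$P - 2379426 = -396207 - 2379426 = -2775633$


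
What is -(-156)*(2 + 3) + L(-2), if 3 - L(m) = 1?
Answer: 782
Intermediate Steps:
L(m) = 2 (L(m) = 3 - 1*1 = 3 - 1 = 2)
-(-156)*(2 + 3) + L(-2) = -(-156)*(2 + 3) + 2 = -(-156)*5 + 2 = -12*(-65) + 2 = 780 + 2 = 782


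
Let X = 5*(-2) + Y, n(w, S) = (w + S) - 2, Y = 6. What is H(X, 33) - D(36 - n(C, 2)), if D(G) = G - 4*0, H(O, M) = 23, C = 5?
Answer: -8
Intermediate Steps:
n(w, S) = -2 + S + w (n(w, S) = (S + w) - 2 = -2 + S + w)
X = -4 (X = 5*(-2) + 6 = -10 + 6 = -4)
D(G) = G (D(G) = G + 0 = G)
H(X, 33) - D(36 - n(C, 2)) = 23 - (36 - (-2 + 2 + 5)) = 23 - (36 - 1*5) = 23 - (36 - 5) = 23 - 1*31 = 23 - 31 = -8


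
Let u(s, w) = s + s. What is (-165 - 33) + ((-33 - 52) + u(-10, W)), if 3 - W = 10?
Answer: -303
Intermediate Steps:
W = -7 (W = 3 - 1*10 = 3 - 10 = -7)
u(s, w) = 2*s
(-165 - 33) + ((-33 - 52) + u(-10, W)) = (-165 - 33) + ((-33 - 52) + 2*(-10)) = -198 + (-85 - 20) = -198 - 105 = -303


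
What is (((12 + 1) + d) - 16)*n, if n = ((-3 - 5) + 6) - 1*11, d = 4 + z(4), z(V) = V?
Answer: -65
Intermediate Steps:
d = 8 (d = 4 + 4 = 8)
n = -13 (n = (-8 + 6) - 11 = -2 - 11 = -13)
(((12 + 1) + d) - 16)*n = (((12 + 1) + 8) - 16)*(-13) = ((13 + 8) - 16)*(-13) = (21 - 16)*(-13) = 5*(-13) = -65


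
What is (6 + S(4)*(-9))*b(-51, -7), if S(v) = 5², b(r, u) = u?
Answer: 1533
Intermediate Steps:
S(v) = 25
(6 + S(4)*(-9))*b(-51, -7) = (6 + 25*(-9))*(-7) = (6 - 225)*(-7) = -219*(-7) = 1533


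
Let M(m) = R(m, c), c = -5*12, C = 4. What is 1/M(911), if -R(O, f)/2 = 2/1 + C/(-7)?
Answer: -7/20 ≈ -0.35000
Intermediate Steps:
c = -60
R(O, f) = -20/7 (R(O, f) = -2*(2/1 + 4/(-7)) = -2*(2*1 + 4*(-⅐)) = -2*(2 - 4/7) = -2*10/7 = -20/7)
M(m) = -20/7
1/M(911) = 1/(-20/7) = -7/20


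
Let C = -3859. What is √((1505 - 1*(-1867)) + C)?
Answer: I*√487 ≈ 22.068*I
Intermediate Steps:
√((1505 - 1*(-1867)) + C) = √((1505 - 1*(-1867)) - 3859) = √((1505 + 1867) - 3859) = √(3372 - 3859) = √(-487) = I*√487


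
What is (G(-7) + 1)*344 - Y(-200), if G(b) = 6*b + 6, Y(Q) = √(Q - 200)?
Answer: -12040 - 20*I ≈ -12040.0 - 20.0*I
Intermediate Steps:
Y(Q) = √(-200 + Q)
G(b) = 6 + 6*b
(G(-7) + 1)*344 - Y(-200) = ((6 + 6*(-7)) + 1)*344 - √(-200 - 200) = ((6 - 42) + 1)*344 - √(-400) = (-36 + 1)*344 - 20*I = -35*344 - 20*I = -12040 - 20*I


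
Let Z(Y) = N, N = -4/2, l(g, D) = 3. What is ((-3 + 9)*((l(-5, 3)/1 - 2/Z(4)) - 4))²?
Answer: 0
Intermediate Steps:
N = -2 (N = -4*½ = -2)
Z(Y) = -2
((-3 + 9)*((l(-5, 3)/1 - 2/Z(4)) - 4))² = ((-3 + 9)*((3/1 - 2/(-2)) - 4))² = (6*((3*1 - 2*(-½)) - 4))² = (6*((3 + 1) - 4))² = (6*(4 - 4))² = (6*0)² = 0² = 0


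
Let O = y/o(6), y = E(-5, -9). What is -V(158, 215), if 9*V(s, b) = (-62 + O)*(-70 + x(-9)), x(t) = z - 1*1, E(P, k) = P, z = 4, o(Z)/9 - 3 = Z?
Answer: -336809/729 ≈ -462.02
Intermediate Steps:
o(Z) = 27 + 9*Z
y = -5
O = -5/81 (O = -5/(27 + 9*6) = -5/(27 + 54) = -5/81 ≈ -0.061728)
x(t) = 3 (x(t) = 4 - 1*1 = 4 - 1 = 3)
V(s, b) = 336809/729 (V(s, b) = ((-62 - 5/81)*(-70 + 3))/9 = (-5027/81*(-67))/9 = (⅑)*(336809/81) = 336809/729)
-V(158, 215) = -1*336809/729 = -336809/729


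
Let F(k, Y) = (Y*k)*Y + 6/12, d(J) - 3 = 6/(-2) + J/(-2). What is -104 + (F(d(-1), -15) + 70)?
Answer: 79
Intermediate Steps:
d(J) = -J/2 (d(J) = 3 + (6/(-2) + J/(-2)) = 3 + (6*(-½) + J*(-½)) = 3 + (-3 - J/2) = -J/2)
F(k, Y) = ½ + k*Y² (F(k, Y) = k*Y² + 6*(1/12) = k*Y² + ½ = ½ + k*Y²)
-104 + (F(d(-1), -15) + 70) = -104 + ((½ - ½*(-1)*(-15)²) + 70) = -104 + ((½ + (½)*225) + 70) = -104 + ((½ + 225/2) + 70) = -104 + (113 + 70) = -104 + 183 = 79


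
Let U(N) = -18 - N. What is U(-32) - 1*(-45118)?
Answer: 45132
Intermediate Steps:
U(-32) - 1*(-45118) = (-18 - 1*(-32)) - 1*(-45118) = (-18 + 32) + 45118 = 14 + 45118 = 45132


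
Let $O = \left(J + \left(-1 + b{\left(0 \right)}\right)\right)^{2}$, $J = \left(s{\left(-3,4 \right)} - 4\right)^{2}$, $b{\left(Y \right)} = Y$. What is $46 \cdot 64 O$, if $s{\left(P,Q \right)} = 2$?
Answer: $26496$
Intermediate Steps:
$J = 4$ ($J = \left(2 - 4\right)^{2} = \left(-2\right)^{2} = 4$)
$O = 9$ ($O = \left(4 + \left(-1 + 0\right)\right)^{2} = \left(4 - 1\right)^{2} = 3^{2} = 9$)
$46 \cdot 64 O = 46 \cdot 64 \cdot 9 = 2944 \cdot 9 = 26496$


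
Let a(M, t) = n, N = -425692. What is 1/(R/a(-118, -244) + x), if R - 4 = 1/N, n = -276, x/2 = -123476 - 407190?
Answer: -39163664/41565650408037 ≈ -9.4221e-7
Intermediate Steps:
x = -1061332 (x = 2*(-123476 - 407190) = 2*(-530666) = -1061332)
a(M, t) = -276
R = 1702767/425692 (R = 4 + 1/(-425692) = 4 - 1/425692 = 1702767/425692 ≈ 4.0000)
1/(R/a(-118, -244) + x) = 1/((1702767/425692)/(-276) - 1061332) = 1/((1702767/425692)*(-1/276) - 1061332) = 1/(-567589/39163664 - 1061332) = 1/(-41565650408037/39163664) = -39163664/41565650408037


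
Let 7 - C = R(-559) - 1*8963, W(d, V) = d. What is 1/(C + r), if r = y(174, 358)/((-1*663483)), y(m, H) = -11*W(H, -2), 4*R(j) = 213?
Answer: 2653932/23664463913 ≈ 0.00011215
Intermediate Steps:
R(j) = 213/4 (R(j) = (¼)*213 = 213/4)
y(m, H) = -11*H
C = 35667/4 (C = 7 - (213/4 - 1*8963) = 7 - (213/4 - 8963) = 7 - 1*(-35639/4) = 7 + 35639/4 = 35667/4 ≈ 8916.8)
r = 3938/663483 (r = (-11*358)/((-1*663483)) = -3938/(-663483) = -3938*(-1/663483) = 3938/663483 ≈ 0.0059353)
1/(C + r) = 1/(35667/4 + 3938/663483) = 1/(23664463913/2653932) = 2653932/23664463913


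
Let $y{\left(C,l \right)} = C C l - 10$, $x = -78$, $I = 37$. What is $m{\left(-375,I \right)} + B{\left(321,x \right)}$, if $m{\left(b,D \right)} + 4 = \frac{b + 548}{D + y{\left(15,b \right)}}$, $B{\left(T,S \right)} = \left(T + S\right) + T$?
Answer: $\frac{47234707}{84348} \approx 560.0$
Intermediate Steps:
$y{\left(C,l \right)} = -10 + l C^{2}$ ($y{\left(C,l \right)} = C^{2} l - 10 = l C^{2} - 10 = -10 + l C^{2}$)
$B{\left(T,S \right)} = S + 2 T$ ($B{\left(T,S \right)} = \left(S + T\right) + T = S + 2 T$)
$m{\left(b,D \right)} = -4 + \frac{548 + b}{-10 + D + 225 b}$ ($m{\left(b,D \right)} = -4 + \frac{b + 548}{D + \left(-10 + b 15^{2}\right)} = -4 + \frac{548 + b}{D + \left(-10 + b 225\right)} = -4 + \frac{548 + b}{D + \left(-10 + 225 b\right)} = -4 + \frac{548 + b}{-10 + D + 225 b}$)
$m{\left(-375,I \right)} + B{\left(321,x \right)} = \frac{588 - -337125 - 148}{-10 + 37 + 225 \left(-375\right)} + \left(-78 + 2 \cdot 321\right) = \frac{588 + 337125 - 148}{-10 + 37 - 84375} + \left(-78 + 642\right) = \frac{1}{-84348} \cdot 337565 + 564 = \left(- \frac{1}{84348}\right) 337565 + 564 = - \frac{337565}{84348} + 564 = \frac{47234707}{84348}$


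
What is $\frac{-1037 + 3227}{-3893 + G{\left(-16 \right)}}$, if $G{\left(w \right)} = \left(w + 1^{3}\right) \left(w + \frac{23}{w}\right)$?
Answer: $- \frac{35040}{58103} \approx -0.60307$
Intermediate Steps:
$G{\left(w \right)} = \left(1 + w\right) \left(w + \frac{23}{w}\right)$ ($G{\left(w \right)} = \left(w + 1\right) \left(w + \frac{23}{w}\right) = \left(1 + w\right) \left(w + \frac{23}{w}\right)$)
$\frac{-1037 + 3227}{-3893 + G{\left(-16 \right)}} = \frac{-1037 + 3227}{-3893 + \left(23 - 16 + \left(-16\right)^{2} + \frac{23}{-16}\right)} = \frac{2190}{-3893 + \left(23 - 16 + 256 + 23 \left(- \frac{1}{16}\right)\right)} = \frac{2190}{-3893 + \left(23 - 16 + 256 - \frac{23}{16}\right)} = \frac{2190}{-3893 + \frac{4185}{16}} = \frac{2190}{- \frac{58103}{16}} = 2190 \left(- \frac{16}{58103}\right) = - \frac{35040}{58103}$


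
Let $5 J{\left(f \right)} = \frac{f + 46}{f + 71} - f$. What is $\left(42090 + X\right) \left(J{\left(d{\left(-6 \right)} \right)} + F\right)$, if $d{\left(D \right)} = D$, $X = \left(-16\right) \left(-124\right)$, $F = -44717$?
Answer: $- \frac{128101918406}{65} \approx -1.9708 \cdot 10^{9}$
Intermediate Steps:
$X = 1984$
$J{\left(f \right)} = - \frac{f}{5} + \frac{46 + f}{5 \left(71 + f\right)}$ ($J{\left(f \right)} = \frac{\frac{f + 46}{f + 71} - f}{5} = \frac{\frac{46 + f}{71 + f} - f}{5} = \frac{- f + \frac{46 + f}{71 + f}}{5} = - \frac{f}{5} + \frac{46 + f}{5 \left(71 + f\right)}$)
$\left(42090 + X\right) \left(J{\left(d{\left(-6 \right)} \right)} + F\right) = \left(42090 + 1984\right) \left(\frac{46 - \left(-6\right)^{2} - -420}{5 \left(71 - 6\right)} - 44717\right) = 44074 \left(\frac{46 - 36 + 420}{5 \cdot 65} - 44717\right) = 44074 \left(\frac{1}{5} \cdot \frac{1}{65} \left(46 - 36 + 420\right) - 44717\right) = 44074 \left(\frac{1}{5} \cdot \frac{1}{65} \cdot 430 - 44717\right) = 44074 \left(\frac{86}{65} - 44717\right) = 44074 \left(- \frac{2906519}{65}\right) = - \frac{128101918406}{65}$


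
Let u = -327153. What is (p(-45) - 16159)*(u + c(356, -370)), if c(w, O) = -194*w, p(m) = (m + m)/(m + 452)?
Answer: 2605841154251/407 ≈ 6.4026e+9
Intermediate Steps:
p(m) = 2*m/(452 + m) (p(m) = (2*m)/(452 + m) = 2*m/(452 + m))
(p(-45) - 16159)*(u + c(356, -370)) = (2*(-45)/(452 - 45) - 16159)*(-327153 - 194*356) = (2*(-45)/407 - 16159)*(-327153 - 69064) = (2*(-45)*(1/407) - 16159)*(-396217) = (-90/407 - 16159)*(-396217) = -6576803/407*(-396217) = 2605841154251/407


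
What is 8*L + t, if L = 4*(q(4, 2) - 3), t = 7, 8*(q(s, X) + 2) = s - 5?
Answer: -157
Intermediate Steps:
q(s, X) = -21/8 + s/8 (q(s, X) = -2 + (s - 5)/8 = -2 + (-5 + s)/8 = -2 + (-5/8 + s/8) = -21/8 + s/8)
L = -41/2 (L = 4*((-21/8 + (⅛)*4) - 3) = 4*((-21/8 + ½) - 3) = 4*(-17/8 - 3) = 4*(-41/8) = -41/2 ≈ -20.500)
8*L + t = 8*(-41/2) + 7 = -164 + 7 = -157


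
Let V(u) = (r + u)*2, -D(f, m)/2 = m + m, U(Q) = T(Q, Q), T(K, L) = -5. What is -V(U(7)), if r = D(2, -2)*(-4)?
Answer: 74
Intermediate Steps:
U(Q) = -5
D(f, m) = -4*m (D(f, m) = -2*(m + m) = -4*m)
r = -32 (r = -4*(-2)*(-4) = 8*(-4) = -32)
V(u) = -64 + 2*u (V(u) = (-32 + u)*2 = -64 + 2*u)
-V(U(7)) = -(-64 + 2*(-5)) = -(-64 - 10) = -1*(-74) = 74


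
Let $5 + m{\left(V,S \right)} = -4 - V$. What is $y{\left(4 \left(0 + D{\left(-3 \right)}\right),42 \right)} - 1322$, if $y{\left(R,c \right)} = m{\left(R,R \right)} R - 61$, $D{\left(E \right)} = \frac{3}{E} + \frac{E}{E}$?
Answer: $-1383$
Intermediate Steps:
$D{\left(E \right)} = 1 + \frac{3}{E}$ ($D{\left(E \right)} = \frac{3}{E} + 1 = 1 + \frac{3}{E}$)
$m{\left(V,S \right)} = -9 - V$ ($m{\left(V,S \right)} = -5 - \left(4 + V\right) = -9 - V$)
$y{\left(R,c \right)} = -61 + R \left(-9 - R\right)$ ($y{\left(R,c \right)} = \left(-9 - R\right) R - 61 = R \left(-9 - R\right) - 61 = -61 + R \left(-9 - R\right)$)
$y{\left(4 \left(0 + D{\left(-3 \right)}\right),42 \right)} - 1322 = \left(-61 - 4 \left(0 + \frac{3 - 3}{-3}\right) \left(9 + 4 \left(0 + \frac{3 - 3}{-3}\right)\right)\right) - 1322 = \left(-61 - 4 \left(0 - 0\right) \left(9 + 4 \left(0 - 0\right)\right)\right) - 1322 = \left(-61 - 4 \left(0 + 0\right) \left(9 + 4 \left(0 + 0\right)\right)\right) - 1322 = \left(-61 - 4 \cdot 0 \left(9 + 4 \cdot 0\right)\right) - 1322 = \left(-61 - 0 \left(9 + 0\right)\right) - 1322 = \left(-61 - 0 \cdot 9\right) - 1322 = \left(-61 + 0\right) - 1322 = -61 - 1322 = -1383$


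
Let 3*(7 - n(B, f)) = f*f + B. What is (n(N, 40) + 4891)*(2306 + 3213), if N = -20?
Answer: 72376166/3 ≈ 2.4125e+7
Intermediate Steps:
n(B, f) = 7 - B/3 - f²/3 (n(B, f) = 7 - (f*f + B)/3 = 7 - (f² + B)/3 = 7 - (B + f²)/3 = 7 + (-B/3 - f²/3) = 7 - B/3 - f²/3)
(n(N, 40) + 4891)*(2306 + 3213) = ((7 - ⅓*(-20) - ⅓*40²) + 4891)*(2306 + 3213) = ((7 + 20/3 - ⅓*1600) + 4891)*5519 = ((7 + 20/3 - 1600/3) + 4891)*5519 = (-1559/3 + 4891)*5519 = (13114/3)*5519 = 72376166/3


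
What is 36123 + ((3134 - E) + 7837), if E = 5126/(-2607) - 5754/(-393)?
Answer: 1461733898/31047 ≈ 47081.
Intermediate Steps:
E = 393520/31047 (E = 5126*(-1/2607) - 5754*(-1/393) = -466/237 + 1918/131 = 393520/31047 ≈ 12.675)
36123 + ((3134 - E) + 7837) = 36123 + ((3134 - 1*393520/31047) + 7837) = 36123 + ((3134 - 393520/31047) + 7837) = 36123 + (96907778/31047 + 7837) = 36123 + 340223117/31047 = 1461733898/31047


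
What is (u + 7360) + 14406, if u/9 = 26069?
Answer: 256387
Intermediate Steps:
u = 234621 (u = 9*26069 = 234621)
(u + 7360) + 14406 = (234621 + 7360) + 14406 = 241981 + 14406 = 256387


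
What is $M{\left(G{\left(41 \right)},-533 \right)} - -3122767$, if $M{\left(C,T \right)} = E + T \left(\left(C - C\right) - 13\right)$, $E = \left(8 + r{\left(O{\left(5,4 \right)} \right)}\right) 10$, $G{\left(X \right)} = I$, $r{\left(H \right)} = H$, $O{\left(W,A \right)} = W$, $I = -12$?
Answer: $3129826$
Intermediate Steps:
$G{\left(X \right)} = -12$
$E = 130$ ($E = \left(8 + 5\right) 10 = 13 \cdot 10 = 130$)
$M{\left(C,T \right)} = 130 - 13 T$ ($M{\left(C,T \right)} = 130 + T \left(\left(C - C\right) - 13\right) = 130 + T \left(0 - 13\right) = 130 + T \left(-13\right) = 130 - 13 T$)
$M{\left(G{\left(41 \right)},-533 \right)} - -3122767 = \left(130 - -6929\right) - -3122767 = \left(130 + 6929\right) + 3122767 = 7059 + 3122767 = 3129826$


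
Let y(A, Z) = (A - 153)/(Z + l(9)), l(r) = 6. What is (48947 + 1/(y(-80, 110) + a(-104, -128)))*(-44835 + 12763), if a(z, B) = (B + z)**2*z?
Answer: -1019341195532877944/649332969 ≈ -1.5698e+9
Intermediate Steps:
y(A, Z) = (-153 + A)/(6 + Z) (y(A, Z) = (A - 153)/(Z + 6) = (-153 + A)/(6 + Z))
a(z, B) = z*(B + z)**2
(48947 + 1/(y(-80, 110) + a(-104, -128)))*(-44835 + 12763) = (48947 + 1/((-153 - 80)/(6 + 110) - 104*(-128 - 104)**2))*(-44835 + 12763) = (48947 + 1/(-233/116 - 104*(-232)**2))*(-32072) = (48947 + 1/((1/116)*(-233) - 104*53824))*(-32072) = (48947 + 1/(-233/116 - 5597696))*(-32072) = (48947 + 1/(-649332969/116))*(-32072) = (48947 - 116/649332969)*(-32072) = (31782900833527/649332969)*(-32072) = -1019341195532877944/649332969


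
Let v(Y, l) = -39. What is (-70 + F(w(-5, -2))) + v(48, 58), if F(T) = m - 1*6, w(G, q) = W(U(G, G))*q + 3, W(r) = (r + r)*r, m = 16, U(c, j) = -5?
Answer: -99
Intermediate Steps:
W(r) = 2*r**2 (W(r) = (2*r)*r = 2*r**2)
w(G, q) = 3 + 50*q (w(G, q) = (2*(-5)**2)*q + 3 = (2*25)*q + 3 = 50*q + 3 = 3 + 50*q)
F(T) = 10 (F(T) = 16 - 1*6 = 16 - 6 = 10)
(-70 + F(w(-5, -2))) + v(48, 58) = (-70 + 10) - 39 = -60 - 39 = -99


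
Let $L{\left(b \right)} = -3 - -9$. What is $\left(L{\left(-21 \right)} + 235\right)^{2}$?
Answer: $58081$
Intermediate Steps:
$L{\left(b \right)} = 6$ ($L{\left(b \right)} = -3 + 9 = 6$)
$\left(L{\left(-21 \right)} + 235\right)^{2} = \left(6 + 235\right)^{2} = 241^{2} = 58081$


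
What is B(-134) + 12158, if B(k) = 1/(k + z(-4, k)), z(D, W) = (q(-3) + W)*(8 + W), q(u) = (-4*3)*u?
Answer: 148497813/12214 ≈ 12158.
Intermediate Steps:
q(u) = -12*u
z(D, W) = (8 + W)*(36 + W) (z(D, W) = (-12*(-3) + W)*(8 + W) = (36 + W)*(8 + W) = (8 + W)*(36 + W))
B(k) = 1/(288 + k**2 + 45*k) (B(k) = 1/(k + (288 + k**2 + 44*k)) = 1/(288 + k**2 + 45*k))
B(-134) + 12158 = 1/(288 + (-134)**2 + 45*(-134)) + 12158 = 1/(288 + 17956 - 6030) + 12158 = 1/12214 + 12158 = 148497813/12214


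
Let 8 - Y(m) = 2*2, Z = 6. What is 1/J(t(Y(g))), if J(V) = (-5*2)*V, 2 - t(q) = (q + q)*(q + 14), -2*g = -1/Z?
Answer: 1/1420 ≈ 0.00070423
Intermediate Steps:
g = 1/12 (g = -(-1)/(2*6) = -1/2*(-1/6) = 1/12 ≈ 0.083333)
Y(m) = 4 (Y(m) = 8 - 2*2 = 8 - 1*4 = 8 - 4 = 4)
t(q) = 2 - 2*q*(14 + q) (t(q) = 2 - (q + q)*(q + 14) = 2 - 2*q*(14 + q))
J(V) = -10*V
1/J(t(Y(g))) = 1/(-10*(2 - 28*4 - 2*4**2)) = 1/(-10*(2 - 112 - 2*16)) = 1/(-10*(2 - 112 - 32)) = 1/(-10*(-142)) = 1/1420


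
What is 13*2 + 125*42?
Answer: 5276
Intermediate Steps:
13*2 + 125*42 = 26 + 5250 = 5276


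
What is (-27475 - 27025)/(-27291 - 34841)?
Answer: 13625/15533 ≈ 0.87716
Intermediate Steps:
(-27475 - 27025)/(-27291 - 34841) = -54500/(-62132) = -54500*(-1/62132) = 13625/15533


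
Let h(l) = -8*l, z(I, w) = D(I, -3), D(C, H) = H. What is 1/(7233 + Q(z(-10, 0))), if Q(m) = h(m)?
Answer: 1/7257 ≈ 0.00013780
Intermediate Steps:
z(I, w) = -3
Q(m) = -8*m
1/(7233 + Q(z(-10, 0))) = 1/(7233 - 8*(-3)) = 1/(7233 + 24) = 1/7257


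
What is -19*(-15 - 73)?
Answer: 1672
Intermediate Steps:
-19*(-15 - 73) = -19*(-88) = 1672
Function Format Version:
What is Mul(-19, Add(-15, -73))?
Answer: 1672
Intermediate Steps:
Mul(-19, Add(-15, -73)) = Mul(-19, -88) = 1672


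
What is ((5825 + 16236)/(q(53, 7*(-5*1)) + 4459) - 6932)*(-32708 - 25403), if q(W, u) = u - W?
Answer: 1759468063921/4371 ≈ 4.0253e+8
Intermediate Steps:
((5825 + 16236)/(q(53, 7*(-5*1)) + 4459) - 6932)*(-32708 - 25403) = ((5825 + 16236)/((7*(-5*1) - 1*53) + 4459) - 6932)*(-32708 - 25403) = (22061/((7*(-5) - 53) + 4459) - 6932)*(-58111) = (22061/((-35 - 53) + 4459) - 6932)*(-58111) = (22061/(-88 + 4459) - 6932)*(-58111) = (22061/4371 - 6932)*(-58111) = -30277711/4371*(-58111) = 1759468063921/4371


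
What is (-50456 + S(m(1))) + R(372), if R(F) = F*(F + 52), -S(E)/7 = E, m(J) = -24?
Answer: 107440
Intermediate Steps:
S(E) = -7*E
R(F) = F*(52 + F)
(-50456 + S(m(1))) + R(372) = (-50456 - 7*(-24)) + 372*(52 + 372) = (-50456 + 168) + 372*424 = -50288 + 157728 = 107440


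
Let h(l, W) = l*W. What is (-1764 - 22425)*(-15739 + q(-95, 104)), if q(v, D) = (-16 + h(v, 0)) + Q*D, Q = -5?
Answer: 393675975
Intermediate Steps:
h(l, W) = W*l
q(v, D) = -16 - 5*D (q(v, D) = (-16 + 0*v) - 5*D = (-16 + 0) - 5*D = -16 - 5*D)
(-1764 - 22425)*(-15739 + q(-95, 104)) = (-1764 - 22425)*(-15739 + (-16 - 5*104)) = -24189*(-15739 + (-16 - 520)) = -24189*(-15739 - 536) = -24189*(-16275) = 393675975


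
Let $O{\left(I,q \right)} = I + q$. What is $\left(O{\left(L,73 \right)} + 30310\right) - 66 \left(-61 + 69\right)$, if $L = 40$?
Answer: $29895$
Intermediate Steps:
$\left(O{\left(L,73 \right)} + 30310\right) - 66 \left(-61 + 69\right) = \left(\left(40 + 73\right) + 30310\right) - 66 \left(-61 + 69\right) = \left(113 + 30310\right) - 528 = 30423 - 528 = 29895$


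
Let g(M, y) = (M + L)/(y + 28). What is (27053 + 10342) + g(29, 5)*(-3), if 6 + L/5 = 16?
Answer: 411266/11 ≈ 37388.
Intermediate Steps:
L = 50 (L = -30 + 5*16 = -30 + 80 = 50)
g(M, y) = (50 + M)/(28 + y) (g(M, y) = (M + 50)/(y + 28) = (50 + M)/(28 + y))
(27053 + 10342) + g(29, 5)*(-3) = (27053 + 10342) + ((50 + 29)/(28 + 5))*(-3) = 37395 + (79/33)*(-3) = 37395 - 79/11 = 411266/11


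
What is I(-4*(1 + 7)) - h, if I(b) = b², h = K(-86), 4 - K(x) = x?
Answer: 934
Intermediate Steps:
K(x) = 4 - x
h = 90 (h = 4 - 1*(-86) = 4 + 86 = 90)
I(-4*(1 + 7)) - h = (-4*(1 + 7))² - 1*90 = (-4*8)² - 90 = (-32)² - 90 = 1024 - 90 = 934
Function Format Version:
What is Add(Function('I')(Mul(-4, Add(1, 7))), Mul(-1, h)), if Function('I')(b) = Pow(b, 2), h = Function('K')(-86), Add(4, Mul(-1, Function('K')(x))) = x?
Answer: 934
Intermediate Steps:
Function('K')(x) = Add(4, Mul(-1, x))
h = 90 (h = Add(4, Mul(-1, -86)) = Add(4, 86) = 90)
Add(Function('I')(Mul(-4, Add(1, 7))), Mul(-1, h)) = Add(Pow(Mul(-4, Add(1, 7)), 2), Mul(-1, 90)) = Add(Pow(Mul(-4, 8), 2), -90) = Add(Pow(-32, 2), -90) = Add(1024, -90) = 934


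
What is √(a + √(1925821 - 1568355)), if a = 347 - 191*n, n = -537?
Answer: √(102914 + √357466) ≈ 321.73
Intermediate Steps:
a = 102914 (a = 347 - 191*(-537) = 347 + 102567 = 102914)
√(a + √(1925821 - 1568355)) = √(102914 + √(1925821 - 1568355)) = √(102914 + √357466)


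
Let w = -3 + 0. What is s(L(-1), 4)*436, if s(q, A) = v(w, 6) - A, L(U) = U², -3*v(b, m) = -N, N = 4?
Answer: -3488/3 ≈ -1162.7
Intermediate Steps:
w = -3
v(b, m) = 4/3 (v(b, m) = -(-1)*4/3 = -⅓*(-4) = 4/3)
s(q, A) = 4/3 - A
s(L(-1), 4)*436 = (4/3 - 1*4)*436 = (4/3 - 4)*436 = -8/3*436 = -3488/3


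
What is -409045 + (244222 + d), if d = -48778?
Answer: -213601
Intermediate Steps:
-409045 + (244222 + d) = -409045 + (244222 - 48778) = -409045 + 195444 = -213601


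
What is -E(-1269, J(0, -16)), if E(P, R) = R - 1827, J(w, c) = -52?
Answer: 1879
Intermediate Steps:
E(P, R) = -1827 + R
-E(-1269, J(0, -16)) = -(-1827 - 52) = -1*(-1879) = 1879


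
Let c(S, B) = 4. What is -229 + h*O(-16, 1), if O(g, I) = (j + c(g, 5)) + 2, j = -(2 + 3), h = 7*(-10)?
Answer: -299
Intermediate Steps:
h = -70
j = -5 (j = -1*5 = -5)
O(g, I) = 1 (O(g, I) = (-5 + 4) + 2 = -1 + 2 = 1)
-229 + h*O(-16, 1) = -229 - 70*1 = -229 - 70 = -299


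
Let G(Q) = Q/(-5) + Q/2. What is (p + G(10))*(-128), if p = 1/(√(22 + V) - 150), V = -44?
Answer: -4314624/11261 + 64*I*√22/11261 ≈ -383.15 + 0.026657*I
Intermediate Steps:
G(Q) = 3*Q/10 (G(Q) = Q*(-⅕) + Q*(½) = -Q/5 + Q/2 = 3*Q/10)
p = 1/(-150 + I*√22) (p = 1/(√(22 - 44) - 150) = 1/(√(-22) - 150) = 1/(I*√22 - 150) = 1/(-150 + I*√22) ≈ -0.0066602 - 0.00020826*I)
(p + G(10))*(-128) = ((-75/11261 - I*√22/22522) + (3/10)*10)*(-128) = ((-75/11261 - I*√22/22522) + 3)*(-128) = (33708/11261 - I*√22/22522)*(-128) = -4314624/11261 + 64*I*√22/11261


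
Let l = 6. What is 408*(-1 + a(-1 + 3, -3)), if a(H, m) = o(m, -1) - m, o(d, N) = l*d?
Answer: -6528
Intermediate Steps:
o(d, N) = 6*d
a(H, m) = 5*m (a(H, m) = 6*m - m = 5*m)
408*(-1 + a(-1 + 3, -3)) = 408*(-1 + 5*(-3)) = 408*(-1 - 15) = 408*(-16) = -6528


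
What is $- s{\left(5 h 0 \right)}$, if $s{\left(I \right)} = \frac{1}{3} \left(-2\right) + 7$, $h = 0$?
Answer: $- \frac{19}{3} \approx -6.3333$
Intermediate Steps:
$s{\left(I \right)} = \frac{19}{3}$ ($s{\left(I \right)} = \frac{1}{3} \left(-2\right) + 7 = - \frac{2}{3} + 7 = \frac{19}{3}$)
$- s{\left(5 h 0 \right)} = \left(-1\right) \frac{19}{3} = - \frac{19}{3}$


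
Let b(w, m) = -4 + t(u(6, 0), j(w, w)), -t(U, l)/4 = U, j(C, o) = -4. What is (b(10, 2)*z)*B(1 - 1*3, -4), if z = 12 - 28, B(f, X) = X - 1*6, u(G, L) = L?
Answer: -640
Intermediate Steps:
t(U, l) = -4*U
B(f, X) = -6 + X (B(f, X) = X - 6 = -6 + X)
b(w, m) = -4 (b(w, m) = -4 - 4*0 = -4 + 0 = -4)
z = -16
(b(10, 2)*z)*B(1 - 1*3, -4) = (-4*(-16))*(-6 - 4) = 64*(-10) = -640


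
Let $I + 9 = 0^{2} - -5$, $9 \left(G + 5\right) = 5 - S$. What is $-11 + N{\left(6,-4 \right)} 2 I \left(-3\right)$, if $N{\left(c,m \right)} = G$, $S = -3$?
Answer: $- \frac{329}{3} \approx -109.67$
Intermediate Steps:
$G = - \frac{37}{9}$ ($G = -5 + \frac{5 - -3}{9} = -5 + \frac{5 + 3}{9} = -5 + \frac{1}{9} \cdot 8 = -5 + \frac{8}{9} = - \frac{37}{9} \approx -4.1111$)
$I = -4$ ($I = -9 + \left(0^{2} - -5\right) = -9 + \left(0 + 5\right) = -9 + 5 = -4$)
$N{\left(c,m \right)} = - \frac{37}{9}$
$-11 + N{\left(6,-4 \right)} 2 I \left(-3\right) = -11 + \left(- \frac{37}{9}\right) 2 \left(-4\right) \left(-3\right) = -11 + \left(- \frac{74}{9}\right) \left(-4\right) \left(-3\right) = -11 + \frac{296}{9} \left(-3\right) = -11 - \frac{296}{3} = - \frac{329}{3}$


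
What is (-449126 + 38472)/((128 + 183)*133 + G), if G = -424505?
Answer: 205327/191571 ≈ 1.0718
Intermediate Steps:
(-449126 + 38472)/((128 + 183)*133 + G) = (-449126 + 38472)/((128 + 183)*133 - 424505) = -410654/(311*133 - 424505) = -410654/(41363 - 424505) = -410654/(-383142) = -410654*(-1/383142) = 205327/191571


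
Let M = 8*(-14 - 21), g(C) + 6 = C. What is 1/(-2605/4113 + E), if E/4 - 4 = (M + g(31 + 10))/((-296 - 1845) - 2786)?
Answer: 20264751/315431921 ≈ 0.064245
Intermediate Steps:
g(C) = -6 + C
M = -280 (M = 8*(-35) = -280)
E = 79812/4927 (E = 16 + 4*((-280 + (-6 + (31 + 10)))/((-296 - 1845) - 2786)) = 16 + 4*((-280 + (-6 + 41))/(-2141 - 2786)) = 16 + 4*((-280 + 35)/(-4927)) = 16 + 4*(-245*(-1/4927)) = 16 + 4*(245/4927) = 16 + 980/4927 = 79812/4927 ≈ 16.199)
1/(-2605/4113 + E) = 1/(-2605/4113 + 79812/4927) = 1/(315431921/20264751) = 20264751/315431921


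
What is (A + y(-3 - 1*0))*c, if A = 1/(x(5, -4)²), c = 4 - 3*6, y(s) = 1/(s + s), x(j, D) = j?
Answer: 133/75 ≈ 1.7733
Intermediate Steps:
y(s) = 1/(2*s)
c = -14 (c = 4 - 18 = -14)
A = 1/25 (A = 1/(5²) = 1/25 ≈ 0.040000)
(A + y(-3 - 1*0))*c = (1/25 + 1/(2*(-3 - 1*0)))*(-14) = (1/25 + 1/(2*(-3 + 0)))*(-14) = (1/25 + (½)/(-3))*(-14) = (1/25 + (½)*(-⅓))*(-14) = (1/25 - ⅙)*(-14) = -19/150*(-14) = 133/75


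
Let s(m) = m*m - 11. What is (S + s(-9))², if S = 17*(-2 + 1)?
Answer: 2809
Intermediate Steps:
s(m) = -11 + m² (s(m) = m² - 11 = -11 + m²)
S = -17 (S = 17*(-1) = -17)
(S + s(-9))² = (-17 + (-11 + (-9)²))² = (-17 + (-11 + 81))² = (-17 + 70)² = 53² = 2809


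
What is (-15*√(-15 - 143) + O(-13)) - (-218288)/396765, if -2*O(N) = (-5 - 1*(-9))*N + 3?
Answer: 19878061/793530 - 15*I*√158 ≈ 25.05 - 188.55*I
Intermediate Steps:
O(N) = -3/2 - 2*N (O(N) = -((-5 - 1*(-9))*N + 3)/2 = -((-5 + 9)*N + 3)/2 = -(4*N + 3)/2 = -(3 + 4*N)/2 = -3/2 - 2*N)
(-15*√(-15 - 143) + O(-13)) - (-218288)/396765 = (-15*√(-15 - 143) + (-3/2 - 2*(-13))) - (-218288)/396765 = (-15*I*√158 + (-3/2 + 26)) - (-218288)/396765 = (-15*I*√158 + 49/2) - 1*(-218288/396765) = (-15*I*√158 + 49/2) + 218288/396765 = (49/2 - 15*I*√158) + 218288/396765 = 19878061/793530 - 15*I*√158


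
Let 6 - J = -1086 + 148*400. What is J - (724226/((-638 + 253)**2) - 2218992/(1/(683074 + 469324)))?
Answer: 379035320360119074/148225 ≈ 2.5572e+12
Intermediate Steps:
J = -58108 (J = 6 - (-1086 + 148*400) = 6 - (-1086 + 59200) = 6 - 1*58114 = 6 - 58114 = -58108)
J - (724226/((-638 + 253)**2) - 2218992/(1/(683074 + 469324))) = -58108 - (724226/((-638 + 253)**2) - 2218992/(1/(683074 + 469324))) = -58108 - (724226/((-385)**2) - 2218992/(1/1152398)) = -58108 - (724226/148225 - 2218992/1/1152398) = -58108 - (724226*(1/148225) - 2218992*1152398) = -58108 - (724226/148225 - 2557161942816) = -58108 - 1*(-379035328973177374/148225) = -58108 + 379035328973177374/148225 = 379035320360119074/148225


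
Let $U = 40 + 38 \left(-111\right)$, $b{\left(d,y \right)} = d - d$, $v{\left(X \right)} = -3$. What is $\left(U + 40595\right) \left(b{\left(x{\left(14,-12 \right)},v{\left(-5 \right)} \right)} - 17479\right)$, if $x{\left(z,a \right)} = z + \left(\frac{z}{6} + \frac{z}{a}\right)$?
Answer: $-636532743$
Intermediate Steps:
$x{\left(z,a \right)} = \frac{7 z}{6} + \frac{z}{a}$ ($x{\left(z,a \right)} = z + \left(z \frac{1}{6} + \frac{z}{a}\right) = z + \left(\frac{z}{6} + \frac{z}{a}\right) = \frac{7 z}{6} + \frac{z}{a}$)
$b{\left(d,y \right)} = 0$
$U = -4178$ ($U = 40 - 4218 = -4178$)
$\left(U + 40595\right) \left(b{\left(x{\left(14,-12 \right)},v{\left(-5 \right)} \right)} - 17479\right) = \left(-4178 + 40595\right) \left(0 - 17479\right) = 36417 \left(-17479\right) = -636532743$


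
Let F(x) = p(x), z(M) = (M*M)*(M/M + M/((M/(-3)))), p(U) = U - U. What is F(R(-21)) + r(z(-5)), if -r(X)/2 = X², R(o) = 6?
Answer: -5000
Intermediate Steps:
p(U) = 0
z(M) = -2*M² (z(M) = M²*(1 + M/((M*(-⅓)))) = M²*(1 + M/((-M/3))) = M²*(1 + M*(-3/M)) = M²*(1 - 3) = M²*(-2) = -2*M²)
F(x) = 0
r(X) = -2*X²
F(R(-21)) + r(z(-5)) = 0 - 2*(-2*(-5)²)² = 0 - 2*(-2*25)² = 0 - 2*(-50)² = 0 - 2*2500 = 0 - 5000 = -5000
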